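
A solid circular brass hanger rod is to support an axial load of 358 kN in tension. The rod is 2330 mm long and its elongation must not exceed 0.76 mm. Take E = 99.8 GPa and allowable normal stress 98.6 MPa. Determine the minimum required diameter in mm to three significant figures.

118 mm

Required area A ≥ P/σ_allow = 358000/98.6 = 3631 mm².
For a solid circular section, d ≥ √(4A/π) = 67.99 mm.
Elongation limit: A ≥ PL/(Eδ_allow) = 358000·2330/(99800·0.76) = 11000 mm² ⇒ d ≥ 118.3 mm.
The elongation limit governs.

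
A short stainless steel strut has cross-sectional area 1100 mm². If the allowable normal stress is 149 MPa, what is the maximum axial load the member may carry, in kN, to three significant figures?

P_max = σ_allow · A = 149 · 1100 = 163900 N = 163.9 kN.

164 kN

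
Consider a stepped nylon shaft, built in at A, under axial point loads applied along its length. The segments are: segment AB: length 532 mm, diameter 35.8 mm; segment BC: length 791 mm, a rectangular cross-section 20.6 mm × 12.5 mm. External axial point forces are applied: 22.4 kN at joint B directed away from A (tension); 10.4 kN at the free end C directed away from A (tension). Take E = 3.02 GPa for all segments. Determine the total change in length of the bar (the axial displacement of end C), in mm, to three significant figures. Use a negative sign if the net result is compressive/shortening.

16.3 mm

Internal axial forces (sectioning from the free end, tension +): N_BC = 10.4 kN, N_AB = 32.8 kN.
A_AB = 1007 mm².
A_BC = 257.5 mm².
δ_AB = 32800·532/(1007·3020) = 5.74 mm
δ_BC = 10400·791/(257.5·3020) = 10.58 mm
δ = Σδ_i = 16.32 mm.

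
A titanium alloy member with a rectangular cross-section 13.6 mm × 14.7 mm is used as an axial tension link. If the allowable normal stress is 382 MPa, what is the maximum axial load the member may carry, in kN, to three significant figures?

76.4 kN

A = 199.9 mm².
P_max = σ_allow · A = 382 · 199.9 = 76370 N = 76.37 kN.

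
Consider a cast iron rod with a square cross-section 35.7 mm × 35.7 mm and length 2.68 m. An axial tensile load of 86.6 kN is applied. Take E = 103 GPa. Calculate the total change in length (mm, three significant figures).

1.77 mm

A = 1274 mm².
δ_mech = NL/(AE) = 86600·2680/(1274·103000) = 1.768 mm.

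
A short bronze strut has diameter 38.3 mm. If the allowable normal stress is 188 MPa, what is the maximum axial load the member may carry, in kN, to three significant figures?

217 kN

A = 1152 mm².
P_max = σ_allow · A = 188 · 1152 = 216600 N = 216.6 kN.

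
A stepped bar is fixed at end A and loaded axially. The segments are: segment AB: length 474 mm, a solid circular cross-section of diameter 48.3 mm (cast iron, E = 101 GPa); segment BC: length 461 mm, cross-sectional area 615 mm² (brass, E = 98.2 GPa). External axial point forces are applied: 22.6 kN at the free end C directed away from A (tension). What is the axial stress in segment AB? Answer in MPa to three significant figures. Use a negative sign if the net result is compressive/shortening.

12.3 MPa

Internal axial forces (sectioning from the free end, tension +): N_BC = 22.6 kN, N_AB = 22.6 kN.
A_AB = 1832 mm².
σ_AB = N_AB/A_AB = 22600/1832 = 12.33 MPa.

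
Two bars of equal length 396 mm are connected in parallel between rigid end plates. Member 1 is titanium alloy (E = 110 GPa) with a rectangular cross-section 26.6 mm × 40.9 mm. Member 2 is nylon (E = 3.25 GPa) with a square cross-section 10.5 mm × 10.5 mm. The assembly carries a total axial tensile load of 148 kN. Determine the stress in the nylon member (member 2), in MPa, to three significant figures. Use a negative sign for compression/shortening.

A_1 = 1088 mm².
A_2 = 110.2 mm².
Equal strain + equilibrium ⇒ each member carries load in proportion to AE: A₁E₁ = 119700000 N, A₂E₂ = 358300 N, ΣAE = 120000000 N.
σ₂ = P·E₂/ΣAE = 148000·3250/120000000 = 4.007 MPa.

4.01 MPa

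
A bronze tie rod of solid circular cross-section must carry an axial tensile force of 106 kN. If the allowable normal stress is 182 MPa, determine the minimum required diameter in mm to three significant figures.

27.2 mm

Required area A ≥ P/σ_allow = 106000/182 = 582.4 mm².
For a solid circular section, d ≥ √(4A/π) = 27.23 mm.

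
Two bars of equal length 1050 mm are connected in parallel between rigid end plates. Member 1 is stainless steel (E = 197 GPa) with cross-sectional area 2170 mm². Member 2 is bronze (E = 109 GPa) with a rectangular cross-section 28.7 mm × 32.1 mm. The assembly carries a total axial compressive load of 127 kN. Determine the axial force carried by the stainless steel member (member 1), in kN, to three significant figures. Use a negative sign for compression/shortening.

A_2 = 921.3 mm².
Equal strain + equilibrium ⇒ each member carries load in proportion to AE: A₁E₁ = 427500000 N, A₂E₂ = 100400000 N, ΣAE = 527900000 N.
F₁ = P·A₁E₁/ΣAE = -127000·427500000/527900000 = -102800 N.

-103 kN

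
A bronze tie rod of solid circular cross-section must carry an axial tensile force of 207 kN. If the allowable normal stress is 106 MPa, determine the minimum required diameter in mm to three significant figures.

49.9 mm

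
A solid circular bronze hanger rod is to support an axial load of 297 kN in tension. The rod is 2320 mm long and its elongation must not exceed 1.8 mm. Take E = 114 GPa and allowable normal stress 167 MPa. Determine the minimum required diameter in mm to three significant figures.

65.4 mm

Required area A ≥ P/σ_allow = 297000/167 = 1778 mm².
For a solid circular section, d ≥ √(4A/π) = 47.59 mm.
Elongation limit: A ≥ PL/(Eδ_allow) = 297000·2320/(114000·1.8) = 3358 mm² ⇒ d ≥ 65.39 mm.
The elongation limit governs.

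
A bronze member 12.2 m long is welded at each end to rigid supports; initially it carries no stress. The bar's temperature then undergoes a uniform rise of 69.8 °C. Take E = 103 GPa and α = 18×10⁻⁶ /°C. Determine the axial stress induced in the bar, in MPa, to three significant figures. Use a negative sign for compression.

-129 MPa

Free thermal expansion αLΔT = 18e-6 · 12200 · 69.8 = 15.33 mm.
The walls impose strain ε = −(15.33)/12200 = -1.2564e-03; σ = Eε = 103000 · -1.2564e-03 = -129.4 MPa.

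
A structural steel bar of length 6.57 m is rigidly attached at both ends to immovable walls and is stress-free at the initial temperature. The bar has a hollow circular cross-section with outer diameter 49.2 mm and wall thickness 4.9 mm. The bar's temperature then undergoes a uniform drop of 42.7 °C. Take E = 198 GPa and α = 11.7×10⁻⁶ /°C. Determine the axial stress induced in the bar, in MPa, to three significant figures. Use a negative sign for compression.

Free thermal expansion αLΔT = 11.7e-6 · 6570 · -42.7 = -3.282 mm.
The walls impose strain ε = −(-3.282)/6570 = 4.9959e-04; σ = Eε = 198000 · 4.9959e-04 = 98.92 MPa.

98.9 MPa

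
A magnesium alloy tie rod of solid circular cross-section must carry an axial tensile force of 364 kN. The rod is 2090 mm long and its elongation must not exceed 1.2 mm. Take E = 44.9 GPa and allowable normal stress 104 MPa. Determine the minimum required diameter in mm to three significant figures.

134 mm

Required area A ≥ P/σ_allow = 364000/104 = 3500 mm².
For a solid circular section, d ≥ √(4A/π) = 66.76 mm.
Elongation limit: A ≥ PL/(Eδ_allow) = 364000·2090/(44900·1.2) = 14120 mm² ⇒ d ≥ 134.1 mm.
The elongation limit governs.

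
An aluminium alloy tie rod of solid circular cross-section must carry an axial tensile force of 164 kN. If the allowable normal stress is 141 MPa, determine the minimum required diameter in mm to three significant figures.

Required area A ≥ P/σ_allow = 164000/141 = 1163 mm².
For a solid circular section, d ≥ √(4A/π) = 38.48 mm.

38.5 mm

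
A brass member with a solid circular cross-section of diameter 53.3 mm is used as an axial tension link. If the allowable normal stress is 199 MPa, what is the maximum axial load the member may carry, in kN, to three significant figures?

A = 2231 mm².
P_max = σ_allow · A = 199 · 2231 = 444000 N = 444 kN.

444 kN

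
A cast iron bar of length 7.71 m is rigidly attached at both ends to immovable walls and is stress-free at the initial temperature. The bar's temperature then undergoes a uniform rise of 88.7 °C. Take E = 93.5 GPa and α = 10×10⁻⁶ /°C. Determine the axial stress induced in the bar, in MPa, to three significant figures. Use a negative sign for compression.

-82.9 MPa

Free thermal expansion αLΔT = 10e-6 · 7710 · 88.7 = 6.839 mm.
The walls impose strain ε = −(6.839)/7710 = -8.8700e-04; σ = Eε = 93500 · -8.8700e-04 = -82.93 MPa.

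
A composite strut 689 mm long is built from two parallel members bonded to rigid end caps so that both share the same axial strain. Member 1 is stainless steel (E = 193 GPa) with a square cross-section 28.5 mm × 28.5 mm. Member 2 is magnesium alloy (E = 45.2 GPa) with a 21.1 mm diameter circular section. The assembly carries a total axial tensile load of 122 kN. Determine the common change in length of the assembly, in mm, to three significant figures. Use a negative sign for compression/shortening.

A_1 = 812.2 mm².
A_2 = 349.7 mm².
Equal strain + equilibrium ⇒ each member carries load in proportion to AE: A₁E₁ = 156800000 N, A₂E₂ = 15800000 N, ΣAE = 172600000 N.
δ = PL/ΣAE = 122000·689/172600000 = 0.4871 mm.

0.487 mm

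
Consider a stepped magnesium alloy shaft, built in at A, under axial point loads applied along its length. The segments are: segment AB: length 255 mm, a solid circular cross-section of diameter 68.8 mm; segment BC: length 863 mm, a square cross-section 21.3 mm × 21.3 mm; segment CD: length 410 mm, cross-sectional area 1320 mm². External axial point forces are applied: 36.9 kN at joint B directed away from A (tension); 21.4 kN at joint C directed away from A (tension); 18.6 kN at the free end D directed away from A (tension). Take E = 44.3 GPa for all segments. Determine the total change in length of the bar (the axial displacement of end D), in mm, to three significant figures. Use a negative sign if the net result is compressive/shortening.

1.97 mm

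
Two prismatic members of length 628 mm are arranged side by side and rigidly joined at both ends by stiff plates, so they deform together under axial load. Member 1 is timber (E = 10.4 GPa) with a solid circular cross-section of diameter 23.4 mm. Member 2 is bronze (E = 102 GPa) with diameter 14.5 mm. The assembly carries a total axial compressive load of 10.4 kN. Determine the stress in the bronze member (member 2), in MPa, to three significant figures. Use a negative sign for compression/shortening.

A_1 = 430.1 mm².
A_2 = 165.1 mm².
Equal strain + equilibrium ⇒ each member carries load in proportion to AE: A₁E₁ = 4473000 N, A₂E₂ = 16840000 N, ΣAE = 21320000 N.
σ₂ = P·E₂/ΣAE = -10400·102000/21320000 = -49.77 MPa.

-49.8 MPa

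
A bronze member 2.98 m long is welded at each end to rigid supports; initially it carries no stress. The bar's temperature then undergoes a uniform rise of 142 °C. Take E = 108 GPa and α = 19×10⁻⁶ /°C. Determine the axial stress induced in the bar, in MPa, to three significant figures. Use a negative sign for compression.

-291 MPa

Free thermal expansion αLΔT = 19e-6 · 2980 · 142 = 8.04 mm.
The walls impose strain ε = −(8.04)/2980 = -2.6980e-03; σ = Eε = 108000 · -2.6980e-03 = -291.4 MPa.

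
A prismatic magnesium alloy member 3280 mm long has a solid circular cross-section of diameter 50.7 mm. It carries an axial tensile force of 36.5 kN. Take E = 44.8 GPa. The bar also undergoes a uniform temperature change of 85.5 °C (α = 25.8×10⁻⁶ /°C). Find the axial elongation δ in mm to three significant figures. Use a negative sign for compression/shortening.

A = 2019 mm².
δ_mech = NL/(AE) = 36500·3280/(2019·44800) = 1.324 mm.
δ_thermal = αLΔT = 25.8e-6·3280·85.5 = 7.235 mm.
δ = δ_mech + δ_thermal = 8.559 mm.

8.56 mm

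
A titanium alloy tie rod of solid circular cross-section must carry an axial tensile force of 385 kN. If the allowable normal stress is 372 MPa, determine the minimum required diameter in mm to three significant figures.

36.3 mm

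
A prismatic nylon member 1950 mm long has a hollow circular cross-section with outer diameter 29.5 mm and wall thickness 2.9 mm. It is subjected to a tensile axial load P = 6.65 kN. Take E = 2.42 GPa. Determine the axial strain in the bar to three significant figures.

A = 242.3 mm².
σ = N/A = 27.44 MPa; ε = σ/E = 27.44/2420 = 1.134e-02.

0.0113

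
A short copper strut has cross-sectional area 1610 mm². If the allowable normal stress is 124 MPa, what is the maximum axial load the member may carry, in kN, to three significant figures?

P_max = σ_allow · A = 124 · 1610 = 199600 N = 199.6 kN.

200 kN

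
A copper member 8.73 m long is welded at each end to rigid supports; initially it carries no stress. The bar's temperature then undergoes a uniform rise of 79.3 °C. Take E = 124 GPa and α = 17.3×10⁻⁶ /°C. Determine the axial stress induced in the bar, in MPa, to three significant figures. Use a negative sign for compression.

Free thermal expansion αLΔT = 17.3e-6 · 8730 · 79.3 = 11.98 mm.
The walls impose strain ε = −(11.98)/8730 = -1.3719e-03; σ = Eε = 124000 · -1.3719e-03 = -170.1 MPa.

-170 MPa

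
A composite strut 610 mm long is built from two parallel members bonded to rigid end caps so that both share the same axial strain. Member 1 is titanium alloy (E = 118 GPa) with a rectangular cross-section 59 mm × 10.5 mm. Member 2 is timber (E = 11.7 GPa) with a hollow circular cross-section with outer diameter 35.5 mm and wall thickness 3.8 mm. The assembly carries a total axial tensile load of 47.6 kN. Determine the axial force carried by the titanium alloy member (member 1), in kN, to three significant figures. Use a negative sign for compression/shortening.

44.9 kN

A_1 = 619.5 mm².
A_2 = 378.4 mm².
Equal strain + equilibrium ⇒ each member carries load in proportion to AE: A₁E₁ = 73100000 N, A₂E₂ = 4428000 N, ΣAE = 77530000 N.
F₁ = P·A₁E₁/ΣAE = 47600·73100000/77530000 = 44880 N.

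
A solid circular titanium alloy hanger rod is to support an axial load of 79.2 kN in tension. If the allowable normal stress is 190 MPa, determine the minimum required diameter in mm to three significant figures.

23.0 mm

Required area A ≥ P/σ_allow = 79200/190 = 416.8 mm².
For a solid circular section, d ≥ √(4A/π) = 23.04 mm.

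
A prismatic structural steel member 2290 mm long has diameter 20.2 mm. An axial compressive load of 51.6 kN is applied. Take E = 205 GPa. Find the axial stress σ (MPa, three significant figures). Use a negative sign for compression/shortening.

-161 MPa

A = 320.5 mm².
σ = N/A = -51600/320.5 = -161 MPa.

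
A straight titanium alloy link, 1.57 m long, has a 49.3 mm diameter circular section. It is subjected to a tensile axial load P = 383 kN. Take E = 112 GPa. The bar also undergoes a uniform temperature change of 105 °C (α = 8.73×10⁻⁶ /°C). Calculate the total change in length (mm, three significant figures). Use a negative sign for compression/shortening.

A = 1909 mm².
δ_mech = NL/(AE) = 383000·1570/(1909·112000) = 2.813 mm.
δ_thermal = αLΔT = 8.73e-6·1570·105 = 1.439 mm.
δ = δ_mech + δ_thermal = 4.252 mm.

4.25 mm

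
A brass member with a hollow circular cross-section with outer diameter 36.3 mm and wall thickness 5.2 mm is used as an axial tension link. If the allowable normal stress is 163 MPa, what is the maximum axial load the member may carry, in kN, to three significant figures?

A = 508.1 mm².
P_max = σ_allow · A = 163 · 508.1 = 82810 N = 82.81 kN.

82.8 kN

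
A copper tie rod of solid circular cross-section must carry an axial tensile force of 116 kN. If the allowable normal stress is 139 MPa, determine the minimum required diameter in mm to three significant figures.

32.6 mm

Required area A ≥ P/σ_allow = 116000/139 = 834.5 mm².
For a solid circular section, d ≥ √(4A/π) = 32.6 mm.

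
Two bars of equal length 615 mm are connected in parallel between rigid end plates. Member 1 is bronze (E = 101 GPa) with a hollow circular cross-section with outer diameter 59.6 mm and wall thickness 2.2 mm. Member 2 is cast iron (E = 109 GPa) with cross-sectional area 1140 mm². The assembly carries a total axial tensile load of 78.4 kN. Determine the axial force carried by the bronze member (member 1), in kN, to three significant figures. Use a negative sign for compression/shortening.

19.1 kN

A_1 = 396.7 mm².
Equal strain + equilibrium ⇒ each member carries load in proportion to AE: A₁E₁ = 40070000 N, A₂E₂ = 124300000 N, ΣAE = 164300000 N.
F₁ = P·A₁E₁/ΣAE = 78400·40070000/164300000 = 19120 N.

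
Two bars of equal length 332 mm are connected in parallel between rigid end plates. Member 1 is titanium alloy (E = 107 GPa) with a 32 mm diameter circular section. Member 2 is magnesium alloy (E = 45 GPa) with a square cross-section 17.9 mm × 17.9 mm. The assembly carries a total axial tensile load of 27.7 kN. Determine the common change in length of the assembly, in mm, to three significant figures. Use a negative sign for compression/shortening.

0.0915 mm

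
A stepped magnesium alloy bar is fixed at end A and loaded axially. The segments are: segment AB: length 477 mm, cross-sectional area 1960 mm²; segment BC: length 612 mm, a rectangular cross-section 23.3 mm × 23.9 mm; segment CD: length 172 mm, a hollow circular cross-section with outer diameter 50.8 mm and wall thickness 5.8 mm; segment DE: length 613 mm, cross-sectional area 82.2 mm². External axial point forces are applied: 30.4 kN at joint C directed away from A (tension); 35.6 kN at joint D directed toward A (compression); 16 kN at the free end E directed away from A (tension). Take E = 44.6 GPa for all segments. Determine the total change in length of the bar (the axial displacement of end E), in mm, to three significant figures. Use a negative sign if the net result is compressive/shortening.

Internal axial forces (sectioning from the free end, tension +): N_DE = 16 kN, N_CD = -19.6 kN, N_BC = 10.8 kN, N_AB = 10.8 kN.
A_BC = 556.9 mm².
A_CD = 820 mm².
δ_AB = 10800·477/(1960·44600) = 0.05893 mm
δ_BC = 10800·612/(556.9·44600) = 0.2661 mm
δ_CD = -19600·172/(820·44600) = -0.09218 mm
δ_DE = 16000·613/(82.2·44600) = 2.675 mm
δ = Σδ_i = 2.908 mm.

2.91 mm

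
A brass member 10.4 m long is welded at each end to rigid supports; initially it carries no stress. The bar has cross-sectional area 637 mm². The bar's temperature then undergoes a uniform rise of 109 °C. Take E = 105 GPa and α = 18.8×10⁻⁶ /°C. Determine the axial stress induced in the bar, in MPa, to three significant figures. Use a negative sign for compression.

Free thermal expansion αLΔT = 18.8e-6 · 10400 · 109 = 21.31 mm.
The walls impose strain ε = −(21.31)/10400 = -2.0492e-03; σ = Eε = 105000 · -2.0492e-03 = -215.2 MPa.

-215 MPa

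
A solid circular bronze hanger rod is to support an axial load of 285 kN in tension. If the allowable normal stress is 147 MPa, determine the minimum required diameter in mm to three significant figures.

49.7 mm

Required area A ≥ P/σ_allow = 285000/147 = 1939 mm².
For a solid circular section, d ≥ √(4A/π) = 49.68 mm.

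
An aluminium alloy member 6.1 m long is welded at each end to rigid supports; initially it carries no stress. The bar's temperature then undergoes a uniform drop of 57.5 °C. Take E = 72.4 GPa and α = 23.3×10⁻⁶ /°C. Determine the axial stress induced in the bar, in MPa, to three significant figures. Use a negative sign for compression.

Free thermal expansion αLΔT = 23.3e-6 · 6100 · -57.5 = -8.172 mm.
The walls impose strain ε = −(-8.172)/6100 = 1.3398e-03; σ = Eε = 72400 · 1.3398e-03 = 97 MPa.

97.0 MPa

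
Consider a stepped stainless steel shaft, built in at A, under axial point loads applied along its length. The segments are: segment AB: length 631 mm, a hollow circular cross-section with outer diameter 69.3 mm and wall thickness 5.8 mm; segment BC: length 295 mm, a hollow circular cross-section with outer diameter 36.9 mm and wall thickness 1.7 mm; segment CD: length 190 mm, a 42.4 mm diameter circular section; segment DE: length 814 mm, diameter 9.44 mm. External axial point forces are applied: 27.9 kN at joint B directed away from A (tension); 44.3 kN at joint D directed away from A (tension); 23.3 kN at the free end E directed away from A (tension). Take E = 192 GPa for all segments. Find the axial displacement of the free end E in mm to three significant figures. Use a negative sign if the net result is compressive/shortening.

2.28 mm

Internal axial forces (sectioning from the free end, tension +): N_DE = 23.3 kN, N_CD = 67.6 kN, N_BC = 67.6 kN, N_AB = 95.5 kN.
A_AB = 1157 mm².
A_BC = 188 mm².
A_CD = 1412 mm².
A_DE = 69.99 mm².
δ_AB = 95500·631/(1157·192000) = 0.2713 mm
δ_BC = 67600·295/(188·192000) = 0.5525 mm
δ_CD = 67600·190/(1412·192000) = 0.04738 mm
δ_DE = 23300·814/(69.99·192000) = 1.411 mm
δ = Σδ_i = 2.283 mm.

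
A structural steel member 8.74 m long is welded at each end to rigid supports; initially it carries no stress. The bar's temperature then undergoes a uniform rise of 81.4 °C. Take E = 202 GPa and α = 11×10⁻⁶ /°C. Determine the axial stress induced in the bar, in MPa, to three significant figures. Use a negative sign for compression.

-181 MPa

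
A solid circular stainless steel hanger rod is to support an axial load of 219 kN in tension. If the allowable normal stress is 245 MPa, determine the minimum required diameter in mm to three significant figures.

33.7 mm

Required area A ≥ P/σ_allow = 219000/245 = 893.9 mm².
For a solid circular section, d ≥ √(4A/π) = 33.74 mm.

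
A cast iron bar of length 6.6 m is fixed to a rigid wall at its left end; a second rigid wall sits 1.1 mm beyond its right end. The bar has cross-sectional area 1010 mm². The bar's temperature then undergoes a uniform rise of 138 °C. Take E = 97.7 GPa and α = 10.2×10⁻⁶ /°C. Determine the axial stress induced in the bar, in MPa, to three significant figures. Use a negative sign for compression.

-121 MPa

Free thermal expansion αLΔT = 10.2e-6 · 6600 · 138 = 9.29 mm.
The walls engage after the gap closes; constrained expansion = 9.29 − 1.1 = 8.19 mm.
The walls impose strain ε = −(8.19)/6600 = -1.2409e-03; σ = Eε = 97700 · -1.2409e-03 = -121.2 MPa.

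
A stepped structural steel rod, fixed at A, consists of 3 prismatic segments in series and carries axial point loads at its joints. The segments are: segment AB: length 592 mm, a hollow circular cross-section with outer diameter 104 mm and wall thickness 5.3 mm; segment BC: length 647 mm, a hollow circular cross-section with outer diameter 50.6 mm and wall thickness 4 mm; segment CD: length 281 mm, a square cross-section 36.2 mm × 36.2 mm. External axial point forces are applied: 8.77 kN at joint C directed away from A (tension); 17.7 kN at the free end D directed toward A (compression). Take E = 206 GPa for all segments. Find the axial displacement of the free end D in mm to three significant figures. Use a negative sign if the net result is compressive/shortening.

-0.0819 mm

Internal axial forces (sectioning from the free end, tension +): N_CD = -17.7 kN, N_BC = -8.93 kN, N_AB = -8.93 kN.
A_AB = 1643 mm².
A_BC = 585.6 mm².
A_CD = 1310 mm².
δ_AB = -8930·592/(1643·206000) = -0.01562 mm
δ_BC = -8930·647/(585.6·206000) = -0.0479 mm
δ_CD = -17700·281/(1310·206000) = -0.01842 mm
δ = Σδ_i = -0.08194 mm.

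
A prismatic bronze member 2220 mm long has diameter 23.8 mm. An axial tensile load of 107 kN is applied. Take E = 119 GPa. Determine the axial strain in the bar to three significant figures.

0.00202

A = 444.9 mm².
σ = N/A = 240.5 MPa; ε = σ/E = 240.5/119000 = 2.021e-03.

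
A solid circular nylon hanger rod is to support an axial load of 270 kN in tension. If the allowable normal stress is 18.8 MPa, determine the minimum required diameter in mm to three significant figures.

135 mm

Required area A ≥ P/σ_allow = 270000/18.8 = 14360 mm².
For a solid circular section, d ≥ √(4A/π) = 135.2 mm.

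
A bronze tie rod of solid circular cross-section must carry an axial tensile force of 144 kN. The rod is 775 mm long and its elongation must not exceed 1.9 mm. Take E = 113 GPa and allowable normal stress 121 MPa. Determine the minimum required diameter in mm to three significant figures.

Required area A ≥ P/σ_allow = 144000/121 = 1190 mm².
For a solid circular section, d ≥ √(4A/π) = 38.93 mm.
Elongation limit: A ≥ PL/(Eδ_allow) = 144000·775/(113000·1.9) = 519.8 mm² ⇒ d ≥ 25.73 mm.
The stress limit governs.

38.9 mm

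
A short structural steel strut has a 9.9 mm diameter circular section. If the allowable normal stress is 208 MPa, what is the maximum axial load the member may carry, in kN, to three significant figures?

16.0 kN

A = 76.98 mm².
P_max = σ_allow · A = 208 · 76.98 = 16010 N = 16.01 kN.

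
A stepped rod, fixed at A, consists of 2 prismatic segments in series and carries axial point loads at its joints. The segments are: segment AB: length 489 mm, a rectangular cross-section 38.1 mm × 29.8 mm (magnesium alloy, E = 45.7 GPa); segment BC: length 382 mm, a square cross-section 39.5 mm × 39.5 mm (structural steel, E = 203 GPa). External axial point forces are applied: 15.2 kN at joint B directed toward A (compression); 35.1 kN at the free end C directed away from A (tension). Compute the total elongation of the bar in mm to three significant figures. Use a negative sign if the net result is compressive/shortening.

0.230 mm

Internal axial forces (sectioning from the free end, tension +): N_BC = 35.1 kN, N_AB = 19.9 kN.
A_AB = 1135 mm².
A_BC = 1560 mm².
δ_AB = 19900·489/(1135·45700) = 0.1875 mm
δ_BC = 35100·382/(1560·203000) = 0.04233 mm
δ = Σδ_i = 0.2299 mm.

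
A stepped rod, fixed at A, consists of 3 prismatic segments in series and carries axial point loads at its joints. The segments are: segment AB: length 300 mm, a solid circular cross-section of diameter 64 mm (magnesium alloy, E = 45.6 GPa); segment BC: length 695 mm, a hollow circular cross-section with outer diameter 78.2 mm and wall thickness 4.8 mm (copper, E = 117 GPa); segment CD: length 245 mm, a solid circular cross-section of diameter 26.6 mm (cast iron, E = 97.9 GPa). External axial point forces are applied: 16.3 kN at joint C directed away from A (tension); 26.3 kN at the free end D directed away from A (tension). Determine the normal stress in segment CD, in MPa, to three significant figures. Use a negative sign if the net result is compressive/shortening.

Internal axial forces (sectioning from the free end, tension +): N_CD = 26.3 kN, N_BC = 42.6 kN, N_AB = 42.6 kN.
A_CD = 555.7 mm².
σ_CD = N_CD/A_CD = 26300/555.7 = 47.33 MPa.

47.3 MPa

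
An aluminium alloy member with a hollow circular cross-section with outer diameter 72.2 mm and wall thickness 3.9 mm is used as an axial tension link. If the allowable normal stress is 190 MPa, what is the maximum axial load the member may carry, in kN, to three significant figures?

159 kN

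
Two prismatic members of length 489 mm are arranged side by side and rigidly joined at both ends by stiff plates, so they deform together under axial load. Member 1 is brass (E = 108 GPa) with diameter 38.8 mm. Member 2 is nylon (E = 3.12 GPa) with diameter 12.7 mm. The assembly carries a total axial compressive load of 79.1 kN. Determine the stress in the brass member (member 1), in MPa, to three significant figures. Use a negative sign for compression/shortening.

A_1 = 1182 mm².
A_2 = 126.7 mm².
Equal strain + equilibrium ⇒ each member carries load in proportion to AE: A₁E₁ = 127700000 N, A₂E₂ = 395200 N, ΣAE = 128100000 N.
σ₁ = P·E₁/ΣAE = -79100·108000/128100000 = -66.69 MPa.

-66.7 MPa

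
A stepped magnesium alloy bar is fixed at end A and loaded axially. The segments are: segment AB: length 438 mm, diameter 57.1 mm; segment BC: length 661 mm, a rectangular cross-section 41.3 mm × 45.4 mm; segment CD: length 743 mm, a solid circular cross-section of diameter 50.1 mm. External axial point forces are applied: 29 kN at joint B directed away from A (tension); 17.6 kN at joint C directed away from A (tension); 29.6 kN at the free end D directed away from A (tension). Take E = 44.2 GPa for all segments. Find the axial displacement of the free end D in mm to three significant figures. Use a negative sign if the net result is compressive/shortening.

Internal axial forces (sectioning from the free end, tension +): N_CD = 29.6 kN, N_BC = 47.2 kN, N_AB = 76.2 kN.
A_AB = 2561 mm².
A_BC = 1875 mm².
A_CD = 1971 mm².
δ_AB = 76200·438/(2561·44200) = 0.2949 mm
δ_BC = 47200·661/(1875·44200) = 0.3765 mm
δ_CD = 29600·743/(1971·44200) = 0.2524 mm
δ = Σδ_i = 0.9237 mm.

0.924 mm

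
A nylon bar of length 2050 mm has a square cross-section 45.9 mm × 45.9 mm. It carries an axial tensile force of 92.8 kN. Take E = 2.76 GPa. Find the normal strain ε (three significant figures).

A = 2107 mm².
σ = N/A = 44.05 MPa; ε = σ/E = 44.05/2760 = 1.596e-02.

0.0160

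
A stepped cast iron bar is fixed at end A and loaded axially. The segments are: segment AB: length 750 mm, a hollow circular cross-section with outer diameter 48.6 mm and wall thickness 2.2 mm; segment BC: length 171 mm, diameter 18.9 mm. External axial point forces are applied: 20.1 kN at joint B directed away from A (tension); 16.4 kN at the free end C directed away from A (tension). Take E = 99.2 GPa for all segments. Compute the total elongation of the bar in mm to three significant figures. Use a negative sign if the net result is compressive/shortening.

0.961 mm

Internal axial forces (sectioning from the free end, tension +): N_BC = 16.4 kN, N_AB = 36.5 kN.
A_AB = 320.7 mm².
A_BC = 280.6 mm².
δ_AB = 36500·750/(320.7·99200) = 0.8605 mm
δ_BC = 16400·171/(280.6·99200) = 0.1008 mm
δ = Σδ_i = 0.9613 mm.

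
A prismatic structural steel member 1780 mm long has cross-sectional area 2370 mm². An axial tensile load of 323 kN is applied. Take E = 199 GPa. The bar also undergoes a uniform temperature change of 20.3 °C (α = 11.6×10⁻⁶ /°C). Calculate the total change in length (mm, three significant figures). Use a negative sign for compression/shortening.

1.64 mm

δ_mech = NL/(AE) = 323000·1780/(2370·199000) = 1.219 mm.
δ_thermal = αLΔT = 11.6e-6·1780·20.3 = 0.4192 mm.
δ = δ_mech + δ_thermal = 1.638 mm.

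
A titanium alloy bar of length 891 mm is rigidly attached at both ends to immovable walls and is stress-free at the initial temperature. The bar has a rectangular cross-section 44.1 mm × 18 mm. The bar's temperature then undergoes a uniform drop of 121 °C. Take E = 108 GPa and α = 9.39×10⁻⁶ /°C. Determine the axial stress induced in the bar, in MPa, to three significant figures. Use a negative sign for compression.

123 MPa

Free thermal expansion αLΔT = 9.39e-6 · 891 · -121 = -1.012 mm.
The walls impose strain ε = −(-1.012)/891 = 1.1362e-03; σ = Eε = 108000 · 1.1362e-03 = 122.7 MPa.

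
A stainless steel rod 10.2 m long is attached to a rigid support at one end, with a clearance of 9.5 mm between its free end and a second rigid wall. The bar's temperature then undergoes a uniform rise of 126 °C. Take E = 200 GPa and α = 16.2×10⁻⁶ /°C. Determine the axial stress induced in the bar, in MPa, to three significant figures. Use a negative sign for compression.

-222 MPa

Free thermal expansion αLΔT = 16.2e-6 · 10200 · 126 = 20.82 mm.
The walls engage after the gap closes; constrained expansion = 20.82 − 9.5 = 11.32 mm.
The walls impose strain ε = −(11.32)/10200 = -1.1098e-03; σ = Eε = 200000 · -1.1098e-03 = -222 MPa.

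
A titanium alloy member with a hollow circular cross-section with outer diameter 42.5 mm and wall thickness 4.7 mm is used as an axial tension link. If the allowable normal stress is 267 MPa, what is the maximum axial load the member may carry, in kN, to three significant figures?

A = 558.1 mm².
P_max = σ_allow · A = 267 · 558.1 = 149000 N = 149 kN.

149 kN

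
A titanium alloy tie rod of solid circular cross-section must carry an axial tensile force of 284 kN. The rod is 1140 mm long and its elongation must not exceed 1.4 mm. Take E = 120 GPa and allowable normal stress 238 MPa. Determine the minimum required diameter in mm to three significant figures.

Required area A ≥ P/σ_allow = 284000/238 = 1193 mm².
For a solid circular section, d ≥ √(4A/π) = 38.98 mm.
Elongation limit: A ≥ PL/(Eδ_allow) = 284000·1140/(120000·1.4) = 1927 mm² ⇒ d ≥ 49.53 mm.
The elongation limit governs.

49.5 mm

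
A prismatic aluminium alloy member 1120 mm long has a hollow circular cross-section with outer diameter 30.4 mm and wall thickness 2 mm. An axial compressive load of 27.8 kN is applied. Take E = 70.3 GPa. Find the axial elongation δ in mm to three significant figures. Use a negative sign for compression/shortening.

-2.48 mm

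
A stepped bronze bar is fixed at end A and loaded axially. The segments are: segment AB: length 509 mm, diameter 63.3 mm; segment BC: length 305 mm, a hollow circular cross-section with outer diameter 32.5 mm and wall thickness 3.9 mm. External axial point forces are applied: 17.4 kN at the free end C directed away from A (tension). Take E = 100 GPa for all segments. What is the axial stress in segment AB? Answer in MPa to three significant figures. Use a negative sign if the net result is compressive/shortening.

Internal axial forces (sectioning from the free end, tension +): N_BC = 17.4 kN, N_AB = 17.4 kN.
A_AB = 3147 mm².
σ_AB = N_AB/A_AB = 17400/3147 = 5.529 MPa.

5.53 MPa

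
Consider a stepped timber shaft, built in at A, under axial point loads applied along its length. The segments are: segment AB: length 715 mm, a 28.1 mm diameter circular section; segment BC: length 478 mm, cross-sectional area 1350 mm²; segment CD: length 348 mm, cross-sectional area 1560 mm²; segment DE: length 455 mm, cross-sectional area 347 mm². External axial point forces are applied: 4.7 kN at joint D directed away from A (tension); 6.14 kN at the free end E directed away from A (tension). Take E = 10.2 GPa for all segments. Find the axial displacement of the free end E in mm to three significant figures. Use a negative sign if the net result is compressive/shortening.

Internal axial forces (sectioning from the free end, tension +): N_DE = 6.14 kN, N_CD = 10.84 kN, N_BC = 10.84 kN, N_AB = 10.84 kN.
A_AB = 620.2 mm².
δ_AB = 10840·715/(620.2·10200) = 1.225 mm
δ_BC = 10840·478/(1350·10200) = 0.3763 mm
δ_CD = 10840·348/(1560·10200) = 0.2371 mm
δ_DE = 6140·455/(347·10200) = 0.7893 mm
δ = Σδ_i = 2.628 mm.

2.63 mm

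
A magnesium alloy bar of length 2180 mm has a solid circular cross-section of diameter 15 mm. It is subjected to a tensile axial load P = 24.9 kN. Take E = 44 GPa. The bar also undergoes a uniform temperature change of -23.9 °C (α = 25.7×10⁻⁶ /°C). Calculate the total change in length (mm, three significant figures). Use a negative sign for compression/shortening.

5.64 mm

A = 176.7 mm².
δ_mech = NL/(AE) = 24900·2180/(176.7·44000) = 6.981 mm.
δ_thermal = αLΔT = 25.7e-6·2180·-23.9 = -1.339 mm.
δ = δ_mech + δ_thermal = 5.642 mm.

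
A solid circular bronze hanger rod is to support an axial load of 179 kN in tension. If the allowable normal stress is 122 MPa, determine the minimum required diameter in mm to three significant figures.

43.2 mm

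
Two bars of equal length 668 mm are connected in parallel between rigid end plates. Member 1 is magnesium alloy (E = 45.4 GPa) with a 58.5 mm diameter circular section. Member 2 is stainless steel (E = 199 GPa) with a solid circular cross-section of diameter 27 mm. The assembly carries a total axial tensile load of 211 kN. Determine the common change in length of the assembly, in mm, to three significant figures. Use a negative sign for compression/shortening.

A_1 = 2688 mm².
A_2 = 572.6 mm².
Equal strain + equilibrium ⇒ each member carries load in proportion to AE: A₁E₁ = 122000000 N, A₂E₂ = 113900000 N, ΣAE = 236000000 N.
δ = PL/ΣAE = 211000·668/236000000 = 0.5973 mm.

0.597 mm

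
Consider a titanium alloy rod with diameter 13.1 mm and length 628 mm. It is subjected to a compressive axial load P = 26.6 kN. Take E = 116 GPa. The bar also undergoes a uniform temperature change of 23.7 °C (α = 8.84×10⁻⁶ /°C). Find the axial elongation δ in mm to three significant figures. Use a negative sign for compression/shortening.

A = 134.8 mm².
δ_mech = NL/(AE) = -26600·628/(134.8·116000) = -1.068 mm.
δ_thermal = αLΔT = 8.84e-6·628·23.7 = 0.1316 mm.
δ = δ_mech + δ_thermal = -0.9369 mm.

-0.937 mm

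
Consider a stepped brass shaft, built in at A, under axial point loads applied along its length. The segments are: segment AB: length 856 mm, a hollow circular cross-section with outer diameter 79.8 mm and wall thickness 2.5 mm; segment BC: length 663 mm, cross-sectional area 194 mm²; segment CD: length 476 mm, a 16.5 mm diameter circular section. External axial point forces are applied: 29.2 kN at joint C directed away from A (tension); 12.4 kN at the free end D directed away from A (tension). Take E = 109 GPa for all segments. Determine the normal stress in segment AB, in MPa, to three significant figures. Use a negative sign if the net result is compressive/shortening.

68.5 MPa

Internal axial forces (sectioning from the free end, tension +): N_CD = 12.4 kN, N_BC = 41.6 kN, N_AB = 41.6 kN.
A_AB = 607.1 mm².
σ_AB = N_AB/A_AB = 41600/607.1 = 68.52 MPa.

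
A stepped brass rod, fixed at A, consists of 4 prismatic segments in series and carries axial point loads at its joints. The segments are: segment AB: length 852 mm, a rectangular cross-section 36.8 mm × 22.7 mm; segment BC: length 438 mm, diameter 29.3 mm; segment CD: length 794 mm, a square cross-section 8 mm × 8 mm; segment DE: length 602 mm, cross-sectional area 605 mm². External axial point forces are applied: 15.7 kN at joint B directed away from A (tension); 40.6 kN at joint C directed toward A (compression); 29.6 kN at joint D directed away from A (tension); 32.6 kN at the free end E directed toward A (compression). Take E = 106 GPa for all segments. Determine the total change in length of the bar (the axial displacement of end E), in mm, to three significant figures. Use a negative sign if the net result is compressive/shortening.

-1.19 mm

Internal axial forces (sectioning from the free end, tension +): N_DE = -32.6 kN, N_CD = -3 kN, N_BC = -43.6 kN, N_AB = -27.9 kN.
A_AB = 835.4 mm².
A_BC = 674.3 mm².
A_CD = 64 mm².
δ_AB = -27900·852/(835.4·106000) = -0.2685 mm
δ_BC = -43600·438/(674.3·106000) = -0.2672 mm
δ_CD = -3000·794/(64·106000) = -0.3511 mm
δ_DE = -32600·602/(605·106000) = -0.306 mm
δ = Σδ_i = -1.193 mm.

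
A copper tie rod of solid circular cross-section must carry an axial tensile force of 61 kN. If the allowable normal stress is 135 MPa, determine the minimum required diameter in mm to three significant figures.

24.0 mm

Required area A ≥ P/σ_allow = 61000/135 = 451.9 mm².
For a solid circular section, d ≥ √(4A/π) = 23.99 mm.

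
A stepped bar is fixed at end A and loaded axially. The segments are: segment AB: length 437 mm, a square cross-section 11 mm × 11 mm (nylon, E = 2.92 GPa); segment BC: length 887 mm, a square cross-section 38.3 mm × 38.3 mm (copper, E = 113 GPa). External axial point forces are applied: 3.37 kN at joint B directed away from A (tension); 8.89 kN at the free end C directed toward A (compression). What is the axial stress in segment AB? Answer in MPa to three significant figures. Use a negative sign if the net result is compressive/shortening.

-45.6 MPa

Internal axial forces (sectioning from the free end, tension +): N_BC = -8.89 kN, N_AB = -5.52 kN.
A_AB = 121 mm².
σ_AB = N_AB/A_AB = -5520/121 = -45.62 MPa.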